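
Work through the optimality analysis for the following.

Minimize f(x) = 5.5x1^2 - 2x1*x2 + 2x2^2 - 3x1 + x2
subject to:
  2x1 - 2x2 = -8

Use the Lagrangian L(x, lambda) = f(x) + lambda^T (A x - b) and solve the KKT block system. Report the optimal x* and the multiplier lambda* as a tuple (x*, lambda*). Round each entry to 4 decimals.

Form the Lagrangian:
  L(x, lambda) = (1/2) x^T Q x + c^T x + lambda^T (A x - b)
Stationarity (grad_x L = 0): Q x + c + A^T lambda = 0.
Primal feasibility: A x = b.

This gives the KKT block system:
  [ Q   A^T ] [ x     ]   [-c ]
  [ A    0  ] [ lambda ] = [ b ]

Solving the linear system:
  x*      = (-0.5455, 3.4545)
  lambda* = (7.9545)
  f(x*)   = 34.3636

x* = (-0.5455, 3.4545), lambda* = (7.9545)


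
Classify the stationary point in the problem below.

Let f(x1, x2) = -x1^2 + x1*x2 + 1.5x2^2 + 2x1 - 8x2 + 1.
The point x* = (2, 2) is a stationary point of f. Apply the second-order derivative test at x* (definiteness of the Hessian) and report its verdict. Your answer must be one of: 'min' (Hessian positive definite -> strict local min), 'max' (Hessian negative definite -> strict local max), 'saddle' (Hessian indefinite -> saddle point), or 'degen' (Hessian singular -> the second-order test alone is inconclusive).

Compute the Hessian H = grad^2 f:
  H = [[-2, 1], [1, 3]]
Verify stationarity: grad f(x*) = H x* + g = (0, 0).
Eigenvalues of H: -2.1926, 3.1926.
Eigenvalues have mixed signs, so H is indefinite -> x* is a saddle point.

saddle


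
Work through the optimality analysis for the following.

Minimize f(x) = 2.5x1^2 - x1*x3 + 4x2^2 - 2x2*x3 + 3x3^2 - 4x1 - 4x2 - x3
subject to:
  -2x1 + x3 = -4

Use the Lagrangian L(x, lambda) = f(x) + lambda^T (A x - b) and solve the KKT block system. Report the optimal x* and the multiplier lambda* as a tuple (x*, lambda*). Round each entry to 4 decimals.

Form the Lagrangian:
  L(x, lambda) = (1/2) x^T Q x + c^T x + lambda^T (A x - b)
Stationarity (grad_x L = 0): Q x + c + A^T lambda = 0.
Primal feasibility: A x = b.

This gives the KKT block system:
  [ Q   A^T ] [ x     ]   [-c ]
  [ A    0  ] [ lambda ] = [ b ]

Solving the linear system:
  x*      = (2.087, 0.5435, 0.1739)
  lambda* = (3.1304)
  f(x*)   = 0.913

x* = (2.087, 0.5435, 0.1739), lambda* = (3.1304)


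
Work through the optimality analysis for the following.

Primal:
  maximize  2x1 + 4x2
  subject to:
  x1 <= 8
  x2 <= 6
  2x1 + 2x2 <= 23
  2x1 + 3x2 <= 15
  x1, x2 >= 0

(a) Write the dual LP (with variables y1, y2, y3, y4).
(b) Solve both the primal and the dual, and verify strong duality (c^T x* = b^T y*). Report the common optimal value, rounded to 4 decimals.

The standard primal-dual pair for 'max c^T x s.t. A x <= b, x >= 0' is:
  Dual:  min b^T y  s.t.  A^T y >= c,  y >= 0.

So the dual LP is:
  minimize  8y1 + 6y2 + 23y3 + 15y4
  subject to:
    y1 + 2y3 + 2y4 >= 2
    y2 + 2y3 + 3y4 >= 4
    y1, y2, y3, y4 >= 0

Solving the primal: x* = (0, 5).
  primal value c^T x* = 20.
Solving the dual: y* = (0, 0, 0, 1.3333).
  dual value b^T y* = 20.
Strong duality: c^T x* = b^T y*. Confirmed.

20


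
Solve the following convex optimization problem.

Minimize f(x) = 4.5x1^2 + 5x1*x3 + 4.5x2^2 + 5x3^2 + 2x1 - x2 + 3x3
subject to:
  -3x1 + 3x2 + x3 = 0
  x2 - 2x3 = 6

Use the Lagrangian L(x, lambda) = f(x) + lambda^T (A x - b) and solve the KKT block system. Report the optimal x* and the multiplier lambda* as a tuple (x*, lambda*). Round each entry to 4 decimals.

Form the Lagrangian:
  L(x, lambda) = (1/2) x^T Q x + c^T x + lambda^T (A x - b)
Stationarity (grad_x L = 0): Q x + c + A^T lambda = 0.
Primal feasibility: A x = b.

This gives the KKT block system:
  [ Q   A^T ] [ x     ]   [-c ]
  [ A    0  ] [ lambda ] = [ b ]

Solving the linear system:
  x*      = (0.6826, 1.4423, -2.2789)
  lambda* = (-1.0836, -8.7296)
  f(x*)   = 22.7319

x* = (0.6826, 1.4423, -2.2789), lambda* = (-1.0836, -8.7296)


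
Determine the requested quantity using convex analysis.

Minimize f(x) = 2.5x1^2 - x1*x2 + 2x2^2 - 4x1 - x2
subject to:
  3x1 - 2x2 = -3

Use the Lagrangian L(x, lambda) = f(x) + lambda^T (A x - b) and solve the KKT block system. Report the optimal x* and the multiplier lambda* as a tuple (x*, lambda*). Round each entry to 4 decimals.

Form the Lagrangian:
  L(x, lambda) = (1/2) x^T Q x + c^T x + lambda^T (A x - b)
Stationarity (grad_x L = 0): Q x + c + A^T lambda = 0.
Primal feasibility: A x = b.

This gives the KKT block system:
  [ Q   A^T ] [ x     ]   [-c ]
  [ A    0  ] [ lambda ] = [ b ]

Solving the linear system:
  x*      = (-0.1818, 1.2273)
  lambda* = (2.0455)
  f(x*)   = 2.8182

x* = (-0.1818, 1.2273), lambda* = (2.0455)


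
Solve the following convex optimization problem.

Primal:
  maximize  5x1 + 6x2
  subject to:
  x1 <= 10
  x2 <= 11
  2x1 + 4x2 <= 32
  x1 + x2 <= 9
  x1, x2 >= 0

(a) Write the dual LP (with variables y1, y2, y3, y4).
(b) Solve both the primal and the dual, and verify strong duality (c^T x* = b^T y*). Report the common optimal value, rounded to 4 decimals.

The standard primal-dual pair for 'max c^T x s.t. A x <= b, x >= 0' is:
  Dual:  min b^T y  s.t.  A^T y >= c,  y >= 0.

So the dual LP is:
  minimize  10y1 + 11y2 + 32y3 + 9y4
  subject to:
    y1 + 2y3 + y4 >= 5
    y2 + 4y3 + y4 >= 6
    y1, y2, y3, y4 >= 0

Solving the primal: x* = (2, 7).
  primal value c^T x* = 52.
Solving the dual: y* = (0, 0, 0.5, 4).
  dual value b^T y* = 52.
Strong duality: c^T x* = b^T y*. Confirmed.

52


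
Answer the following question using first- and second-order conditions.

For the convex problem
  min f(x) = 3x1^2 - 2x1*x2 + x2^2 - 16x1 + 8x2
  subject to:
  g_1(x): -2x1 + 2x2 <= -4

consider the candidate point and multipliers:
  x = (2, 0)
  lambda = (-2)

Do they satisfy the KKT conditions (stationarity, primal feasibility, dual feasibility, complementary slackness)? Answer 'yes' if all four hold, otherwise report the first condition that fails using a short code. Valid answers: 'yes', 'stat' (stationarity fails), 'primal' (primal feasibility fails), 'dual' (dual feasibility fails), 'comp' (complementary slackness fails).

Gradient of f: grad f(x) = Q x + c = (-4, 4)
Constraint values g_i(x) = a_i^T x - b_i:
  g_1((2, 0)) = 0
Stationarity residual: grad f(x) + sum_i lambda_i a_i = (0, 0)
  -> stationarity OK
Primal feasibility (all g_i <= 0): OK
Dual feasibility (all lambda_i >= 0): FAILS
Complementary slackness (lambda_i * g_i(x) = 0 for all i): OK

Verdict: the first failing condition is dual_feasibility -> dual.

dual


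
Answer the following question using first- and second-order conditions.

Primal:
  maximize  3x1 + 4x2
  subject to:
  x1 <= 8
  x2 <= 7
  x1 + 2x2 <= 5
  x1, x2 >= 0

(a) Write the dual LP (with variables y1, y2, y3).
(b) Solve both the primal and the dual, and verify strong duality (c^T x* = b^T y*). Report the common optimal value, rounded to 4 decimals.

The standard primal-dual pair for 'max c^T x s.t. A x <= b, x >= 0' is:
  Dual:  min b^T y  s.t.  A^T y >= c,  y >= 0.

So the dual LP is:
  minimize  8y1 + 7y2 + 5y3
  subject to:
    y1 + y3 >= 3
    y2 + 2y3 >= 4
    y1, y2, y3 >= 0

Solving the primal: x* = (5, 0).
  primal value c^T x* = 15.
Solving the dual: y* = (0, 0, 3).
  dual value b^T y* = 15.
Strong duality: c^T x* = b^T y*. Confirmed.

15


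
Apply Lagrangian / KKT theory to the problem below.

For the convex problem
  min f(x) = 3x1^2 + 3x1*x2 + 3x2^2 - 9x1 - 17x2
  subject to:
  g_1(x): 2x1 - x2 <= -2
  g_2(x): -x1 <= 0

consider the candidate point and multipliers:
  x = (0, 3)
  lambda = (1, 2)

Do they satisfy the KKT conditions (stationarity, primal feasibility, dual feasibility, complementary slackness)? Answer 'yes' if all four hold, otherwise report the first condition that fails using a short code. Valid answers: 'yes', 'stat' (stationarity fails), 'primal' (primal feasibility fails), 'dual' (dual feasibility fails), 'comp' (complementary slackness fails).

Gradient of f: grad f(x) = Q x + c = (0, 1)
Constraint values g_i(x) = a_i^T x - b_i:
  g_1((0, 3)) = -1
  g_2((0, 3)) = 0
Stationarity residual: grad f(x) + sum_i lambda_i a_i = (0, 0)
  -> stationarity OK
Primal feasibility (all g_i <= 0): OK
Dual feasibility (all lambda_i >= 0): OK
Complementary slackness (lambda_i * g_i(x) = 0 for all i): FAILS

Verdict: the first failing condition is complementary_slackness -> comp.

comp


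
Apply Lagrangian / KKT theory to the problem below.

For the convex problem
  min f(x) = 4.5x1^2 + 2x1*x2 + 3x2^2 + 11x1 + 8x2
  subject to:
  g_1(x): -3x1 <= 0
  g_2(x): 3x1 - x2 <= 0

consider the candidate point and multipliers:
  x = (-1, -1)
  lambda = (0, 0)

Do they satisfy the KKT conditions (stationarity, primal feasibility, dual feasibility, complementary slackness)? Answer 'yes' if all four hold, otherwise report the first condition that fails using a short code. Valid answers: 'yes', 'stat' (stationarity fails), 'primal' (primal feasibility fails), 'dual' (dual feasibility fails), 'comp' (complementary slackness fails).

Gradient of f: grad f(x) = Q x + c = (0, 0)
Constraint values g_i(x) = a_i^T x - b_i:
  g_1((-1, -1)) = 3
  g_2((-1, -1)) = -2
Stationarity residual: grad f(x) + sum_i lambda_i a_i = (0, 0)
  -> stationarity OK
Primal feasibility (all g_i <= 0): FAILS
Dual feasibility (all lambda_i >= 0): OK
Complementary slackness (lambda_i * g_i(x) = 0 for all i): OK

Verdict: the first failing condition is primal_feasibility -> primal.

primal


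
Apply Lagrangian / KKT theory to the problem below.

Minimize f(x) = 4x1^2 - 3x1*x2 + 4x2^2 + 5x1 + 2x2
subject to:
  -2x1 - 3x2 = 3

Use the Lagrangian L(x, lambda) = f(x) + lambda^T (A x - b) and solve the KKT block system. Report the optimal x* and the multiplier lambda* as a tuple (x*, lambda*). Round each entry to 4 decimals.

Form the Lagrangian:
  L(x, lambda) = (1/2) x^T Q x + c^T x + lambda^T (A x - b)
Stationarity (grad_x L = 0): Q x + c + A^T lambda = 0.
Primal feasibility: A x = b.

This gives the KKT block system:
  [ Q   A^T ] [ x     ]   [-c ]
  [ A    0  ] [ lambda ] = [ b ]

Solving the linear system:
  x*      = (-0.7714, -0.4857)
  lambda* = (0.1429)
  f(x*)   = -2.6286

x* = (-0.7714, -0.4857), lambda* = (0.1429)


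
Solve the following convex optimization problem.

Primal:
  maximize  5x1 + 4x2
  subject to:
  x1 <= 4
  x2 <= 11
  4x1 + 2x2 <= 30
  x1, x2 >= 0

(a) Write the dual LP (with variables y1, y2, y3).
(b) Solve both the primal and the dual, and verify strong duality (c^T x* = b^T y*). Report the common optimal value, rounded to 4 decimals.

The standard primal-dual pair for 'max c^T x s.t. A x <= b, x >= 0' is:
  Dual:  min b^T y  s.t.  A^T y >= c,  y >= 0.

So the dual LP is:
  minimize  4y1 + 11y2 + 30y3
  subject to:
    y1 + 4y3 >= 5
    y2 + 2y3 >= 4
    y1, y2, y3 >= 0

Solving the primal: x* = (2, 11).
  primal value c^T x* = 54.
Solving the dual: y* = (0, 1.5, 1.25).
  dual value b^T y* = 54.
Strong duality: c^T x* = b^T y*. Confirmed.

54


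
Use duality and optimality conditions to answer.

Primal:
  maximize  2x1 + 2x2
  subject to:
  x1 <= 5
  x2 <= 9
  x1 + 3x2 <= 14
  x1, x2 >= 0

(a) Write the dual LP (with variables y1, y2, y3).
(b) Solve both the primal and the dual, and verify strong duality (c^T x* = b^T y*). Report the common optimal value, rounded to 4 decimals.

The standard primal-dual pair for 'max c^T x s.t. A x <= b, x >= 0' is:
  Dual:  min b^T y  s.t.  A^T y >= c,  y >= 0.

So the dual LP is:
  minimize  5y1 + 9y2 + 14y3
  subject to:
    y1 + y3 >= 2
    y2 + 3y3 >= 2
    y1, y2, y3 >= 0

Solving the primal: x* = (5, 3).
  primal value c^T x* = 16.
Solving the dual: y* = (1.3333, 0, 0.6667).
  dual value b^T y* = 16.
Strong duality: c^T x* = b^T y*. Confirmed.

16


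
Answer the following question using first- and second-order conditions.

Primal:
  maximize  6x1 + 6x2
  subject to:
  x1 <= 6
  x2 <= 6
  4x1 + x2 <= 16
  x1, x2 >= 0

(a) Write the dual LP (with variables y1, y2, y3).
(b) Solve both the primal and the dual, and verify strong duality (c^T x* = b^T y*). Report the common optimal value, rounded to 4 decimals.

The standard primal-dual pair for 'max c^T x s.t. A x <= b, x >= 0' is:
  Dual:  min b^T y  s.t.  A^T y >= c,  y >= 0.

So the dual LP is:
  minimize  6y1 + 6y2 + 16y3
  subject to:
    y1 + 4y3 >= 6
    y2 + y3 >= 6
    y1, y2, y3 >= 0

Solving the primal: x* = (2.5, 6).
  primal value c^T x* = 51.
Solving the dual: y* = (0, 4.5, 1.5).
  dual value b^T y* = 51.
Strong duality: c^T x* = b^T y*. Confirmed.

51


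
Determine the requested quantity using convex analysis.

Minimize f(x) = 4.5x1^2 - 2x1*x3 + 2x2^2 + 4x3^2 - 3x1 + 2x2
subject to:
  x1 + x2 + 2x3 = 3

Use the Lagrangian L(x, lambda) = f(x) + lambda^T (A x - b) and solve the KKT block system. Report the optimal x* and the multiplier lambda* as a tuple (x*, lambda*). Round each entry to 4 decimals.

Form the Lagrangian:
  L(x, lambda) = (1/2) x^T Q x + c^T x + lambda^T (A x - b)
Stationarity (grad_x L = 0): Q x + c + A^T lambda = 0.
Primal feasibility: A x = b.

This gives the KKT block system:
  [ Q   A^T ] [ x     ]   [-c ]
  [ A    0  ] [ lambda ] = [ b ]

Solving the linear system:
  x*      = (0.8696, 0.2319, 0.9493)
  lambda* = (-2.9275)
  f(x*)   = 3.3188

x* = (0.8696, 0.2319, 0.9493), lambda* = (-2.9275)


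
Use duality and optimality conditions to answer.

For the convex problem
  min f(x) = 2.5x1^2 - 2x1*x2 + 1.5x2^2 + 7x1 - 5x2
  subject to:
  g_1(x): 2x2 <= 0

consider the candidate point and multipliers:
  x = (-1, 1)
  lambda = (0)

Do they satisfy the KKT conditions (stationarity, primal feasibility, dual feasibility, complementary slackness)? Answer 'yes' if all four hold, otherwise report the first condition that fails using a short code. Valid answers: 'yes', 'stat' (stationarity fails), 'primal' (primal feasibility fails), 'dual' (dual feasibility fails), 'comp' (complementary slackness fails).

Gradient of f: grad f(x) = Q x + c = (0, 0)
Constraint values g_i(x) = a_i^T x - b_i:
  g_1((-1, 1)) = 2
Stationarity residual: grad f(x) + sum_i lambda_i a_i = (0, 0)
  -> stationarity OK
Primal feasibility (all g_i <= 0): FAILS
Dual feasibility (all lambda_i >= 0): OK
Complementary slackness (lambda_i * g_i(x) = 0 for all i): OK

Verdict: the first failing condition is primal_feasibility -> primal.

primal


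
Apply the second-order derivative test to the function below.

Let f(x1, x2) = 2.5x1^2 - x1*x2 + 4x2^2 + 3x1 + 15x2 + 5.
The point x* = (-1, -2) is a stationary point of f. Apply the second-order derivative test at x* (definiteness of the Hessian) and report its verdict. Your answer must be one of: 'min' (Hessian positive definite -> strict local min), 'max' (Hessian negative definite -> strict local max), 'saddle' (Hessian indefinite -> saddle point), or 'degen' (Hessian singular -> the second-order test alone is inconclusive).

Compute the Hessian H = grad^2 f:
  H = [[5, -1], [-1, 8]]
Verify stationarity: grad f(x*) = H x* + g = (0, 0).
Eigenvalues of H: 4.6972, 8.3028.
Both eigenvalues > 0, so H is positive definite -> x* is a strict local min.

min


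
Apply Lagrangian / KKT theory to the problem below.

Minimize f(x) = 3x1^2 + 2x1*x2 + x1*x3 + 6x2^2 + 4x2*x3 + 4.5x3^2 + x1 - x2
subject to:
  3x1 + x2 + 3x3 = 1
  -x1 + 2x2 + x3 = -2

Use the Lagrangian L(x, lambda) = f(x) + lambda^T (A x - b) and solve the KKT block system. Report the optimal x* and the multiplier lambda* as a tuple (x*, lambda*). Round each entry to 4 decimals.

Form the Lagrangian:
  L(x, lambda) = (1/2) x^T Q x + c^T x + lambda^T (A x - b)
Stationarity (grad_x L = 0): Q x + c + A^T lambda = 0.
Primal feasibility: A x = b.

This gives the KKT block system:
  [ Q   A^T ] [ x     ]   [-c ]
  [ A    0  ] [ lambda ] = [ b ]

Solving the linear system:
  x*      = (0.7042, -0.555, -0.1859)
  lambda* = (-0.1235, 3.559)
  f(x*)   = 4.2503

x* = (0.7042, -0.555, -0.1859), lambda* = (-0.1235, 3.559)


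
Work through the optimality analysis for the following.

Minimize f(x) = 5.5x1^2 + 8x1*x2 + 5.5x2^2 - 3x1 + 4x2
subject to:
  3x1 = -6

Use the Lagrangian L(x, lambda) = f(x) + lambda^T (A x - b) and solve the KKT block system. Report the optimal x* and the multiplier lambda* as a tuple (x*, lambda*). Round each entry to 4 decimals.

Form the Lagrangian:
  L(x, lambda) = (1/2) x^T Q x + c^T x + lambda^T (A x - b)
Stationarity (grad_x L = 0): Q x + c + A^T lambda = 0.
Primal feasibility: A x = b.

This gives the KKT block system:
  [ Q   A^T ] [ x     ]   [-c ]
  [ A    0  ] [ lambda ] = [ b ]

Solving the linear system:
  x*      = (-2, 1.0909)
  lambda* = (5.4242)
  f(x*)   = 21.4545

x* = (-2, 1.0909), lambda* = (5.4242)


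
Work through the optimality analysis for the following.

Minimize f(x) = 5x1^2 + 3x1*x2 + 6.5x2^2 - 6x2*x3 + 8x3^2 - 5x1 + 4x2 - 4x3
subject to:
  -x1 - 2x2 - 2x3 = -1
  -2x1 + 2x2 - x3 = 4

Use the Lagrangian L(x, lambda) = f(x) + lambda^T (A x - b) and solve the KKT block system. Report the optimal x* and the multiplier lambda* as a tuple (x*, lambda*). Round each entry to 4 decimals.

Form the Lagrangian:
  L(x, lambda) = (1/2) x^T Q x + c^T x + lambda^T (A x - b)
Stationarity (grad_x L = 0): Q x + c + A^T lambda = 0.
Primal feasibility: A x = b.

This gives the KKT block system:
  [ Q   A^T ] [ x     ]   [-c ]
  [ A    0  ] [ lambda ] = [ b ]

Solving the linear system:
  x*      = (-1.1307, 0.9346, 0.1307)
  lambda* = (-0.5098, -6.4967)
  f(x*)   = 17.1732

x* = (-1.1307, 0.9346, 0.1307), lambda* = (-0.5098, -6.4967)


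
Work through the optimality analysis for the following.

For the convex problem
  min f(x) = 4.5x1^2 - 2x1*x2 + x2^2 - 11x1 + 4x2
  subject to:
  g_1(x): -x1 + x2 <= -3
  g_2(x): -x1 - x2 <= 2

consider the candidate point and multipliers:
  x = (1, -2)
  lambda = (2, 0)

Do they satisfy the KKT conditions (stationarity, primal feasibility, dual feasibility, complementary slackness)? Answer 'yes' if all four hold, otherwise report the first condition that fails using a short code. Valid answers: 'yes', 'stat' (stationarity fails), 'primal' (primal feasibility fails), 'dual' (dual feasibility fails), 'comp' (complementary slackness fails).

Gradient of f: grad f(x) = Q x + c = (2, -2)
Constraint values g_i(x) = a_i^T x - b_i:
  g_1((1, -2)) = 0
  g_2((1, -2)) = -1
Stationarity residual: grad f(x) + sum_i lambda_i a_i = (0, 0)
  -> stationarity OK
Primal feasibility (all g_i <= 0): OK
Dual feasibility (all lambda_i >= 0): OK
Complementary slackness (lambda_i * g_i(x) = 0 for all i): OK

Verdict: yes, KKT holds.

yes


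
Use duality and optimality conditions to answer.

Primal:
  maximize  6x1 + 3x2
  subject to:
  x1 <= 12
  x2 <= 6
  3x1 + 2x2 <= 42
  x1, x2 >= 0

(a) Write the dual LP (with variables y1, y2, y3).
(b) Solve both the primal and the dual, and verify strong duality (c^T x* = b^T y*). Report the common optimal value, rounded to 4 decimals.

The standard primal-dual pair for 'max c^T x s.t. A x <= b, x >= 0' is:
  Dual:  min b^T y  s.t.  A^T y >= c,  y >= 0.

So the dual LP is:
  minimize  12y1 + 6y2 + 42y3
  subject to:
    y1 + 3y3 >= 6
    y2 + 2y3 >= 3
    y1, y2, y3 >= 0

Solving the primal: x* = (12, 3).
  primal value c^T x* = 81.
Solving the dual: y* = (1.5, 0, 1.5).
  dual value b^T y* = 81.
Strong duality: c^T x* = b^T y*. Confirmed.

81


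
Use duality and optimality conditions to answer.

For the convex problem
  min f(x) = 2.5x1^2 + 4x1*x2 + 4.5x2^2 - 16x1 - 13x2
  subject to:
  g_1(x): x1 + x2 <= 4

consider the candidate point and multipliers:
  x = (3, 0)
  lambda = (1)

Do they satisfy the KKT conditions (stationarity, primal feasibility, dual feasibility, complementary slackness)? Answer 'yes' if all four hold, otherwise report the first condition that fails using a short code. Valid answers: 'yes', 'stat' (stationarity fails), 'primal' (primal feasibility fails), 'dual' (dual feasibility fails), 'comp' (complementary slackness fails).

Gradient of f: grad f(x) = Q x + c = (-1, -1)
Constraint values g_i(x) = a_i^T x - b_i:
  g_1((3, 0)) = -1
Stationarity residual: grad f(x) + sum_i lambda_i a_i = (0, 0)
  -> stationarity OK
Primal feasibility (all g_i <= 0): OK
Dual feasibility (all lambda_i >= 0): OK
Complementary slackness (lambda_i * g_i(x) = 0 for all i): FAILS

Verdict: the first failing condition is complementary_slackness -> comp.

comp


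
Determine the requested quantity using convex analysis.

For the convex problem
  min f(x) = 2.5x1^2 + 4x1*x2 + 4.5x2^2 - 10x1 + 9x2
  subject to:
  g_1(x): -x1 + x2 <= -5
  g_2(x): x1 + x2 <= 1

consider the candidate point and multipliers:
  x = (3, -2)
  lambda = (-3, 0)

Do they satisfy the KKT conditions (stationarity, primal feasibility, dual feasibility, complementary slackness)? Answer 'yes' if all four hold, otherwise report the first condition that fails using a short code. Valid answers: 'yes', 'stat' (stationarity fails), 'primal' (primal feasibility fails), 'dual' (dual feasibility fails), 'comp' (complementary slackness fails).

Gradient of f: grad f(x) = Q x + c = (-3, 3)
Constraint values g_i(x) = a_i^T x - b_i:
  g_1((3, -2)) = 0
  g_2((3, -2)) = 0
Stationarity residual: grad f(x) + sum_i lambda_i a_i = (0, 0)
  -> stationarity OK
Primal feasibility (all g_i <= 0): OK
Dual feasibility (all lambda_i >= 0): FAILS
Complementary slackness (lambda_i * g_i(x) = 0 for all i): OK

Verdict: the first failing condition is dual_feasibility -> dual.

dual


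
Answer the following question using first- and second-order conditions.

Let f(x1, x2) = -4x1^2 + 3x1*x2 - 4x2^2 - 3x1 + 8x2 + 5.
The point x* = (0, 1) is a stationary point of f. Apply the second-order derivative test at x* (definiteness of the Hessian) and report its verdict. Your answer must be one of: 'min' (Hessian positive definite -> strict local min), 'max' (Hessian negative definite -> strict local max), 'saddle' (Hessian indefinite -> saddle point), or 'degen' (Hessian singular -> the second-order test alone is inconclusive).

Compute the Hessian H = grad^2 f:
  H = [[-8, 3], [3, -8]]
Verify stationarity: grad f(x*) = H x* + g = (0, 0).
Eigenvalues of H: -11, -5.
Both eigenvalues < 0, so H is negative definite -> x* is a strict local max.

max


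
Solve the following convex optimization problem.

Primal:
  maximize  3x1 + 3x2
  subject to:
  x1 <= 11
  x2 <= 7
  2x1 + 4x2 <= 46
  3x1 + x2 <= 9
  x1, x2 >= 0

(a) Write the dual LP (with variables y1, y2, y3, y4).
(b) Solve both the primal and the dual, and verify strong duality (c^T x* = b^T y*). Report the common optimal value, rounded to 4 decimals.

The standard primal-dual pair for 'max c^T x s.t. A x <= b, x >= 0' is:
  Dual:  min b^T y  s.t.  A^T y >= c,  y >= 0.

So the dual LP is:
  minimize  11y1 + 7y2 + 46y3 + 9y4
  subject to:
    y1 + 2y3 + 3y4 >= 3
    y2 + 4y3 + y4 >= 3
    y1, y2, y3, y4 >= 0

Solving the primal: x* = (0.6667, 7).
  primal value c^T x* = 23.
Solving the dual: y* = (0, 2, 0, 1).
  dual value b^T y* = 23.
Strong duality: c^T x* = b^T y*. Confirmed.

23


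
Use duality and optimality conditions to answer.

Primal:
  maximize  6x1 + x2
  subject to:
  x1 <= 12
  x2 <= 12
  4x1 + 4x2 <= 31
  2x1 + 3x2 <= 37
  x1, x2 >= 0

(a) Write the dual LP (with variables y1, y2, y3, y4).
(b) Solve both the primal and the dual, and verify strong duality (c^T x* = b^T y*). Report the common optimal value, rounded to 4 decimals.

The standard primal-dual pair for 'max c^T x s.t. A x <= b, x >= 0' is:
  Dual:  min b^T y  s.t.  A^T y >= c,  y >= 0.

So the dual LP is:
  minimize  12y1 + 12y2 + 31y3 + 37y4
  subject to:
    y1 + 4y3 + 2y4 >= 6
    y2 + 4y3 + 3y4 >= 1
    y1, y2, y3, y4 >= 0

Solving the primal: x* = (7.75, 0).
  primal value c^T x* = 46.5.
Solving the dual: y* = (0, 0, 1.5, 0).
  dual value b^T y* = 46.5.
Strong duality: c^T x* = b^T y*. Confirmed.

46.5


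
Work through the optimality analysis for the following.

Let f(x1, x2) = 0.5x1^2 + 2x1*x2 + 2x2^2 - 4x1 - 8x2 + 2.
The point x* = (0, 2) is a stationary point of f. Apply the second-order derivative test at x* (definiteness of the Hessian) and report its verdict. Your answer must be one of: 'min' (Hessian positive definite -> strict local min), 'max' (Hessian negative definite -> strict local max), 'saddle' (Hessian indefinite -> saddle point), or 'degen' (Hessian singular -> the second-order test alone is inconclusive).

Compute the Hessian H = grad^2 f:
  H = [[1, 2], [2, 4]]
Verify stationarity: grad f(x*) = H x* + g = (0, 0).
Eigenvalues of H: 0, 5.
H has a zero eigenvalue (singular; positive semidefinite but not definite), so H is neither positive definite, negative definite, nor indefinite. The second-order test alone is inconclusive -> degen.
(Indeed, f is constant along the null direction of H through x*, so x* is not a strict local extremum.)

degen


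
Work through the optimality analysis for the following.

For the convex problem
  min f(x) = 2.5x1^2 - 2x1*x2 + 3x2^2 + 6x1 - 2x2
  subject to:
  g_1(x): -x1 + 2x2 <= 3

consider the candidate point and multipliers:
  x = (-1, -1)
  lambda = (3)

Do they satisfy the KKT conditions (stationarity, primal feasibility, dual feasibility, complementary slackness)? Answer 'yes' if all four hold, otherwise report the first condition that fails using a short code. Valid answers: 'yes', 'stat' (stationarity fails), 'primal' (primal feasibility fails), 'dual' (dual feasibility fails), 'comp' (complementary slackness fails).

Gradient of f: grad f(x) = Q x + c = (3, -6)
Constraint values g_i(x) = a_i^T x - b_i:
  g_1((-1, -1)) = -4
Stationarity residual: grad f(x) + sum_i lambda_i a_i = (0, 0)
  -> stationarity OK
Primal feasibility (all g_i <= 0): OK
Dual feasibility (all lambda_i >= 0): OK
Complementary slackness (lambda_i * g_i(x) = 0 for all i): FAILS

Verdict: the first failing condition is complementary_slackness -> comp.

comp


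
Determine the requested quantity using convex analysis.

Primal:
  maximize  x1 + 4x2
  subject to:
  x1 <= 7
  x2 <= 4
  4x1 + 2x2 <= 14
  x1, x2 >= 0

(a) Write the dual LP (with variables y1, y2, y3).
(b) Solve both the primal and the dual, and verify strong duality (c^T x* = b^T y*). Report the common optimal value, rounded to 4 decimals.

The standard primal-dual pair for 'max c^T x s.t. A x <= b, x >= 0' is:
  Dual:  min b^T y  s.t.  A^T y >= c,  y >= 0.

So the dual LP is:
  minimize  7y1 + 4y2 + 14y3
  subject to:
    y1 + 4y3 >= 1
    y2 + 2y3 >= 4
    y1, y2, y3 >= 0

Solving the primal: x* = (1.5, 4).
  primal value c^T x* = 17.5.
Solving the dual: y* = (0, 3.5, 0.25).
  dual value b^T y* = 17.5.
Strong duality: c^T x* = b^T y*. Confirmed.

17.5


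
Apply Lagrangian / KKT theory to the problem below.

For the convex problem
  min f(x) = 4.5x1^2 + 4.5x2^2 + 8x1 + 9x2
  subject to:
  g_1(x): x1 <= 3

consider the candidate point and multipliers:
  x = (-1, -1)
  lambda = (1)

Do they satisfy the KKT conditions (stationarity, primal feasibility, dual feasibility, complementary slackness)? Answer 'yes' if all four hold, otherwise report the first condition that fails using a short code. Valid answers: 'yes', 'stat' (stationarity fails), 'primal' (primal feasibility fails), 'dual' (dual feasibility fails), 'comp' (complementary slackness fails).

Gradient of f: grad f(x) = Q x + c = (-1, 0)
Constraint values g_i(x) = a_i^T x - b_i:
  g_1((-1, -1)) = -4
Stationarity residual: grad f(x) + sum_i lambda_i a_i = (0, 0)
  -> stationarity OK
Primal feasibility (all g_i <= 0): OK
Dual feasibility (all lambda_i >= 0): OK
Complementary slackness (lambda_i * g_i(x) = 0 for all i): FAILS

Verdict: the first failing condition is complementary_slackness -> comp.

comp


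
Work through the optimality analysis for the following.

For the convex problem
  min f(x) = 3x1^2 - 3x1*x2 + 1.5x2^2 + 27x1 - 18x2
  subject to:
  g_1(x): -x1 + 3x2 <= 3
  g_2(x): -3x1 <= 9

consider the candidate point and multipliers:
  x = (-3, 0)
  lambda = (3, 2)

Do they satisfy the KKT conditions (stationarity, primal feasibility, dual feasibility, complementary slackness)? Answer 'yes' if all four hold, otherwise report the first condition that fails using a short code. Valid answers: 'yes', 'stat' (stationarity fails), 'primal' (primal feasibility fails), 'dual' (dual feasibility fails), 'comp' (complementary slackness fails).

Gradient of f: grad f(x) = Q x + c = (9, -9)
Constraint values g_i(x) = a_i^T x - b_i:
  g_1((-3, 0)) = 0
  g_2((-3, 0)) = 0
Stationarity residual: grad f(x) + sum_i lambda_i a_i = (0, 0)
  -> stationarity OK
Primal feasibility (all g_i <= 0): OK
Dual feasibility (all lambda_i >= 0): OK
Complementary slackness (lambda_i * g_i(x) = 0 for all i): OK

Verdict: yes, KKT holds.

yes


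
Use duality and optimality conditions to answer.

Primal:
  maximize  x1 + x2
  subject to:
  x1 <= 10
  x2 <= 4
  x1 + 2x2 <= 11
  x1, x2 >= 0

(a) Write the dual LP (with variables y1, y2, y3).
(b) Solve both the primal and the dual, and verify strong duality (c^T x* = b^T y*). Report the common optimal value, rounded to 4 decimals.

The standard primal-dual pair for 'max c^T x s.t. A x <= b, x >= 0' is:
  Dual:  min b^T y  s.t.  A^T y >= c,  y >= 0.

So the dual LP is:
  minimize  10y1 + 4y2 + 11y3
  subject to:
    y1 + y3 >= 1
    y2 + 2y3 >= 1
    y1, y2, y3 >= 0

Solving the primal: x* = (10, 0.5).
  primal value c^T x* = 10.5.
Solving the dual: y* = (0.5, 0, 0.5).
  dual value b^T y* = 10.5.
Strong duality: c^T x* = b^T y*. Confirmed.

10.5


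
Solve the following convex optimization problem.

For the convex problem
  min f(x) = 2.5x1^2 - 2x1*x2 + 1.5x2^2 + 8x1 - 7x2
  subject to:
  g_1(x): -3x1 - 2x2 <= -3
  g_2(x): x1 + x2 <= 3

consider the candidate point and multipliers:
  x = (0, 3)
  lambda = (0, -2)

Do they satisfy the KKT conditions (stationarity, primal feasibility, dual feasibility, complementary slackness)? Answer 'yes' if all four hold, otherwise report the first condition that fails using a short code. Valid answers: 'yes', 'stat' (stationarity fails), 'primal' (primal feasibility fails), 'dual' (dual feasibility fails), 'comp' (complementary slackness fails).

Gradient of f: grad f(x) = Q x + c = (2, 2)
Constraint values g_i(x) = a_i^T x - b_i:
  g_1((0, 3)) = -3
  g_2((0, 3)) = 0
Stationarity residual: grad f(x) + sum_i lambda_i a_i = (0, 0)
  -> stationarity OK
Primal feasibility (all g_i <= 0): OK
Dual feasibility (all lambda_i >= 0): FAILS
Complementary slackness (lambda_i * g_i(x) = 0 for all i): OK

Verdict: the first failing condition is dual_feasibility -> dual.

dual


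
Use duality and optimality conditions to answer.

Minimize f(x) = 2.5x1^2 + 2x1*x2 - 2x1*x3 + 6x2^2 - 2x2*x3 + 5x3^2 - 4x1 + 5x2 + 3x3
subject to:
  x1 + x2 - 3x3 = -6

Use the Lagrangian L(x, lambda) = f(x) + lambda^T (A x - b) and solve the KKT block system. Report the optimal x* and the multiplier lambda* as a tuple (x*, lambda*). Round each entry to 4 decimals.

Form the Lagrangian:
  L(x, lambda) = (1/2) x^T Q x + c^T x + lambda^T (A x - b)
Stationarity (grad_x L = 0): Q x + c + A^T lambda = 0.
Primal feasibility: A x = b.

This gives the KKT block system:
  [ Q   A^T ] [ x     ]   [-c ]
  [ A    0  ] [ lambda ] = [ b ]

Solving the linear system:
  x*      = (0.364, -0.7908, 1.8577)
  lambda* = (7.477)
  f(x*)   = 22.5126

x* = (0.364, -0.7908, 1.8577), lambda* = (7.477)


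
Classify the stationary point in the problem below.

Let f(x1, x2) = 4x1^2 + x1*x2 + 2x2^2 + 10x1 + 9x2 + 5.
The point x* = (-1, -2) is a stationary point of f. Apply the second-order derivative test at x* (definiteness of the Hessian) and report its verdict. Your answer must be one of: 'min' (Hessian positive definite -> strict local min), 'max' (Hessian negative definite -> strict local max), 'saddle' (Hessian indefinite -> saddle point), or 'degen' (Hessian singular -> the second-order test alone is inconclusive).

Compute the Hessian H = grad^2 f:
  H = [[8, 1], [1, 4]]
Verify stationarity: grad f(x*) = H x* + g = (0, 0).
Eigenvalues of H: 3.7639, 8.2361.
Both eigenvalues > 0, so H is positive definite -> x* is a strict local min.

min


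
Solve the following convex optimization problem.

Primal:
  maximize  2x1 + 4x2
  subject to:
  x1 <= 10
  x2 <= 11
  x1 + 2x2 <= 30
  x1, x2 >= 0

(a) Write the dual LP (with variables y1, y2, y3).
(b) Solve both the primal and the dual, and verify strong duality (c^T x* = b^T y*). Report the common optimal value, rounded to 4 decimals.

The standard primal-dual pair for 'max c^T x s.t. A x <= b, x >= 0' is:
  Dual:  min b^T y  s.t.  A^T y >= c,  y >= 0.

So the dual LP is:
  minimize  10y1 + 11y2 + 30y3
  subject to:
    y1 + y3 >= 2
    y2 + 2y3 >= 4
    y1, y2, y3 >= 0

Solving the primal: x* = (8, 11).
  primal value c^T x* = 60.
Solving the dual: y* = (0, 0, 2).
  dual value b^T y* = 60.
Strong duality: c^T x* = b^T y*. Confirmed.

60


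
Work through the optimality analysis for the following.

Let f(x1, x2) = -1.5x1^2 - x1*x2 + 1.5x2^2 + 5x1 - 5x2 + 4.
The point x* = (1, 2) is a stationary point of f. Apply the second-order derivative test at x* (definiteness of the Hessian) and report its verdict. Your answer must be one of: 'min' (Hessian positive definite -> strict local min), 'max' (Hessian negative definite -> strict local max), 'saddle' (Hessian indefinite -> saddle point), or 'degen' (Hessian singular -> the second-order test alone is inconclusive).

Compute the Hessian H = grad^2 f:
  H = [[-3, -1], [-1, 3]]
Verify stationarity: grad f(x*) = H x* + g = (0, 0).
Eigenvalues of H: -3.1623, 3.1623.
Eigenvalues have mixed signs, so H is indefinite -> x* is a saddle point.

saddle


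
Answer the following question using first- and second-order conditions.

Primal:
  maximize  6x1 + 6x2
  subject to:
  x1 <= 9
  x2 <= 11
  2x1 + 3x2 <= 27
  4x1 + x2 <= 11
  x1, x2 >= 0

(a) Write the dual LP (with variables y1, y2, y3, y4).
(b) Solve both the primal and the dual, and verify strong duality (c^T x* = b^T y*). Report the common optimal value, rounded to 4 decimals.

The standard primal-dual pair for 'max c^T x s.t. A x <= b, x >= 0' is:
  Dual:  min b^T y  s.t.  A^T y >= c,  y >= 0.

So the dual LP is:
  minimize  9y1 + 11y2 + 27y3 + 11y4
  subject to:
    y1 + 2y3 + 4y4 >= 6
    y2 + 3y3 + y4 >= 6
    y1, y2, y3, y4 >= 0

Solving the primal: x* = (0.6, 8.6).
  primal value c^T x* = 55.2.
Solving the dual: y* = (0, 0, 1.8, 0.6).
  dual value b^T y* = 55.2.
Strong duality: c^T x* = b^T y*. Confirmed.

55.2


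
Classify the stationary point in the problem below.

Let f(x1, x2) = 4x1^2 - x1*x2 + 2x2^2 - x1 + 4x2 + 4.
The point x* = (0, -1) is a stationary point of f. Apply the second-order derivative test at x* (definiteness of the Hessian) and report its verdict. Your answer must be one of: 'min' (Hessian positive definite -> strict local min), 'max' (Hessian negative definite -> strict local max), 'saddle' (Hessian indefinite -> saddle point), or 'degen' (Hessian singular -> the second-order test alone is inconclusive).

Compute the Hessian H = grad^2 f:
  H = [[8, -1], [-1, 4]]
Verify stationarity: grad f(x*) = H x* + g = (0, 0).
Eigenvalues of H: 3.7639, 8.2361.
Both eigenvalues > 0, so H is positive definite -> x* is a strict local min.

min


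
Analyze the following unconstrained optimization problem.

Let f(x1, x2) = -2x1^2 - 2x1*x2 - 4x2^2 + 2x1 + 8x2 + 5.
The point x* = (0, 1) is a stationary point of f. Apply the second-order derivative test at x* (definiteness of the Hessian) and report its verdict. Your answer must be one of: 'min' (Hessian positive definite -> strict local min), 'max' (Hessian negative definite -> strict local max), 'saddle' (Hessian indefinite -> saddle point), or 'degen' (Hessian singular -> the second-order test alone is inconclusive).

Compute the Hessian H = grad^2 f:
  H = [[-4, -2], [-2, -8]]
Verify stationarity: grad f(x*) = H x* + g = (0, 0).
Eigenvalues of H: -8.8284, -3.1716.
Both eigenvalues < 0, so H is negative definite -> x* is a strict local max.

max


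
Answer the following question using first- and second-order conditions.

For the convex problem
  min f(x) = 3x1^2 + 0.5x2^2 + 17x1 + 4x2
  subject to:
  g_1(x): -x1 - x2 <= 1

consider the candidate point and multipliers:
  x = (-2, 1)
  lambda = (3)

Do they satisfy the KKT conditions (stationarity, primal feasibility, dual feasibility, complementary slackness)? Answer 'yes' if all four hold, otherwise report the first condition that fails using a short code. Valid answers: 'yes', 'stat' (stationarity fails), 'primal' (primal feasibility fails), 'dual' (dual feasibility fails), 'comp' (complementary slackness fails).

Gradient of f: grad f(x) = Q x + c = (5, 5)
Constraint values g_i(x) = a_i^T x - b_i:
  g_1((-2, 1)) = 0
Stationarity residual: grad f(x) + sum_i lambda_i a_i = (2, 2)
  -> stationarity FAILS
Primal feasibility (all g_i <= 0): OK
Dual feasibility (all lambda_i >= 0): OK
Complementary slackness (lambda_i * g_i(x) = 0 for all i): OK

Verdict: the first failing condition is stationarity -> stat.

stat


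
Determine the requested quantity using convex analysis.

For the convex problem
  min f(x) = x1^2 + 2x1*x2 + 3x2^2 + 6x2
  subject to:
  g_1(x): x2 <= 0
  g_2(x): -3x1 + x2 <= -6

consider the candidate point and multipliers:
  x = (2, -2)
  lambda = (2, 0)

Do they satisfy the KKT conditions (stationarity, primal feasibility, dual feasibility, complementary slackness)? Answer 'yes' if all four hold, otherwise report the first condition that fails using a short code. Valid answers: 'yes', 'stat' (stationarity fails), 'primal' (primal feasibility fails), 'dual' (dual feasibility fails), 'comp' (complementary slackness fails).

Gradient of f: grad f(x) = Q x + c = (0, -2)
Constraint values g_i(x) = a_i^T x - b_i:
  g_1((2, -2)) = -2
  g_2((2, -2)) = -2
Stationarity residual: grad f(x) + sum_i lambda_i a_i = (0, 0)
  -> stationarity OK
Primal feasibility (all g_i <= 0): OK
Dual feasibility (all lambda_i >= 0): OK
Complementary slackness (lambda_i * g_i(x) = 0 for all i): FAILS

Verdict: the first failing condition is complementary_slackness -> comp.

comp


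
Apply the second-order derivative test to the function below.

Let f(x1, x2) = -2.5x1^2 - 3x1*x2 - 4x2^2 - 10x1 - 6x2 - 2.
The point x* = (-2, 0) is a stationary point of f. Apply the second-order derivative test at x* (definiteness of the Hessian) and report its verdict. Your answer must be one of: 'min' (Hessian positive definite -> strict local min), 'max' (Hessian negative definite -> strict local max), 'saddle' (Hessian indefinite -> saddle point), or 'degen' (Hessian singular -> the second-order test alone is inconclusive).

Compute the Hessian H = grad^2 f:
  H = [[-5, -3], [-3, -8]]
Verify stationarity: grad f(x*) = H x* + g = (0, 0).
Eigenvalues of H: -9.8541, -3.1459.
Both eigenvalues < 0, so H is negative definite -> x* is a strict local max.

max


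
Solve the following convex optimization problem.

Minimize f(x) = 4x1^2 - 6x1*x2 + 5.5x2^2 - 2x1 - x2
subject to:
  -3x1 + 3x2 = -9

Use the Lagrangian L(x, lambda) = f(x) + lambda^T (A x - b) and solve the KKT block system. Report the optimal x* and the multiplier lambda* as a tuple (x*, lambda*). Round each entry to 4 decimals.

Form the Lagrangian:
  L(x, lambda) = (1/2) x^T Q x + c^T x + lambda^T (A x - b)
Stationarity (grad_x L = 0): Q x + c + A^T lambda = 0.
Primal feasibility: A x = b.

This gives the KKT block system:
  [ Q   A^T ] [ x     ]   [-c ]
  [ A    0  ] [ lambda ] = [ b ]

Solving the linear system:
  x*      = (2.5714, -0.4286)
  lambda* = (7.0476)
  f(x*)   = 29.3571

x* = (2.5714, -0.4286), lambda* = (7.0476)


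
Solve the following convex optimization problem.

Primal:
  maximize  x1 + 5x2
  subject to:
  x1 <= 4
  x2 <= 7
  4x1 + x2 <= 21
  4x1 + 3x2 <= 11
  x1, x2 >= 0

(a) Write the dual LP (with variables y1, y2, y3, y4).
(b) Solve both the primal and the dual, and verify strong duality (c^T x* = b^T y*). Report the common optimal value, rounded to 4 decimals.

The standard primal-dual pair for 'max c^T x s.t. A x <= b, x >= 0' is:
  Dual:  min b^T y  s.t.  A^T y >= c,  y >= 0.

So the dual LP is:
  minimize  4y1 + 7y2 + 21y3 + 11y4
  subject to:
    y1 + 4y3 + 4y4 >= 1
    y2 + y3 + 3y4 >= 5
    y1, y2, y3, y4 >= 0

Solving the primal: x* = (0, 3.6667).
  primal value c^T x* = 18.3333.
Solving the dual: y* = (0, 0, 0, 1.6667).
  dual value b^T y* = 18.3333.
Strong duality: c^T x* = b^T y*. Confirmed.

18.3333


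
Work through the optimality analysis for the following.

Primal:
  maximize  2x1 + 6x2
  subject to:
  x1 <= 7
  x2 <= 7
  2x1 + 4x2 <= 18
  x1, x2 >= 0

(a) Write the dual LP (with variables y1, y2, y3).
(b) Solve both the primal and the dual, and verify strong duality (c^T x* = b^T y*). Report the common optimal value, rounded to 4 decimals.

The standard primal-dual pair for 'max c^T x s.t. A x <= b, x >= 0' is:
  Dual:  min b^T y  s.t.  A^T y >= c,  y >= 0.

So the dual LP is:
  minimize  7y1 + 7y2 + 18y3
  subject to:
    y1 + 2y3 >= 2
    y2 + 4y3 >= 6
    y1, y2, y3 >= 0

Solving the primal: x* = (0, 4.5).
  primal value c^T x* = 27.
Solving the dual: y* = (0, 0, 1.5).
  dual value b^T y* = 27.
Strong duality: c^T x* = b^T y*. Confirmed.

27
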